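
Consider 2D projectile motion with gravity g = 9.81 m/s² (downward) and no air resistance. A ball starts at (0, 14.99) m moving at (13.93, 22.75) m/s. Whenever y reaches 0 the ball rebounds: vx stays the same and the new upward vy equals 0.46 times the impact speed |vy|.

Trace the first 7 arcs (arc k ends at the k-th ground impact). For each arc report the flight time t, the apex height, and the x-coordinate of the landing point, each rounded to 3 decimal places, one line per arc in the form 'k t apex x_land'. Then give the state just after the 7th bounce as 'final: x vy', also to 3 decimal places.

1 5.223 41.369 72.759
2 2.672 8.754 109.978
3 1.229 1.852 127.098
4 0.565 0.392 134.974
5 0.260 0.083 138.597
6 0.120 0.018 140.263
7 0.055 0.004 141.030
final: 141.030 0.124

Arc 1: start y=14.990, vy=22.750 → t=5.223, apex=41.369, x_land=72.759, impact vy=-28.490
  bounce: vy ← 0.46·28.490 = 13.105
Arc 2: start y=0.000, vy=13.105 → t=2.672, apex=8.754, x_land=109.978, impact vy=-13.105
  bounce: vy ← 0.46·13.105 = 6.028
Arc 3: start y=0.000, vy=6.028 → t=1.229, apex=1.852, x_land=127.098, impact vy=-6.028
  bounce: vy ← 0.46·6.028 = 2.773
Arc 4: start y=0.000, vy=2.773 → t=0.565, apex=0.392, x_land=134.974, impact vy=-2.773
  bounce: vy ← 0.46·2.773 = 1.276
Arc 5: start y=0.000, vy=1.276 → t=0.260, apex=0.083, x_land=138.597, impact vy=-1.276
  bounce: vy ← 0.46·1.276 = 0.587
Arc 6: start y=0.000, vy=0.587 → t=0.120, apex=0.018, x_land=140.263, impact vy=-0.587
  bounce: vy ← 0.46·0.587 = 0.270
Arc 7: start y=0.000, vy=0.270 → t=0.055, apex=0.004, x_land=141.030, impact vy=-0.270
  bounce: vy ← 0.46·0.270 = 0.124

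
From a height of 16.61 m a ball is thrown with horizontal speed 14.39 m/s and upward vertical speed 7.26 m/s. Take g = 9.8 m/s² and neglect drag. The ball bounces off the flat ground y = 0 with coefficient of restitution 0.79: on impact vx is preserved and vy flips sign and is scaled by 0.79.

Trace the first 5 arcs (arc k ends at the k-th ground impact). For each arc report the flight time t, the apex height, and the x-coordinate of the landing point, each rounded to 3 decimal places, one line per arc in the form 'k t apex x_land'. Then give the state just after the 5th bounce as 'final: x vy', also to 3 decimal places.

Arc 1: start y=16.610, vy=7.260 → t=2.725, apex=19.299, x_land=39.219, impact vy=-19.449
  bounce: vy ← 0.79·19.449 = 15.365
Arc 2: start y=0.000, vy=15.365 → t=3.136, apex=12.045, x_land=84.341, impact vy=-15.365
  bounce: vy ← 0.79·15.365 = 12.138
Arc 3: start y=0.000, vy=12.138 → t=2.477, apex=7.517, x_land=119.987, impact vy=-12.138
  bounce: vy ← 0.79·12.138 = 9.589
Arc 4: start y=0.000, vy=9.589 → t=1.957, apex=4.691, x_land=148.148, impact vy=-9.589
  bounce: vy ← 0.79·9.589 = 7.575
Arc 5: start y=0.000, vy=7.575 → t=1.546, apex=2.928, x_land=170.395, impact vy=-7.575
  bounce: vy ← 0.79·7.575 = 5.985

1 2.725 19.299 39.219
2 3.136 12.045 84.341
3 2.477 7.517 119.987
4 1.957 4.691 148.148
5 1.546 2.928 170.395
final: 170.395 5.985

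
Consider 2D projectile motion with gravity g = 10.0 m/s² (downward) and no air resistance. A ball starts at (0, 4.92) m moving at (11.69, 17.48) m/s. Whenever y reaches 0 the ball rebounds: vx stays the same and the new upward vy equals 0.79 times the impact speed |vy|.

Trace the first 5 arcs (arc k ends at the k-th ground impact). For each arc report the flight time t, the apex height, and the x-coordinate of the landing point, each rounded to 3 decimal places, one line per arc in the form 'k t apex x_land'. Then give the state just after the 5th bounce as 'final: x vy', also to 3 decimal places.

1 3.758 20.198 43.929
2 3.176 12.605 81.052
3 2.509 7.867 110.378
4 1.982 4.910 133.546
5 1.566 3.064 151.849
final: 151.849 6.184

Arc 1: start y=4.920, vy=17.480 → t=3.758, apex=20.198, x_land=43.929, impact vy=-20.099
  bounce: vy ← 0.79·20.099 = 15.878
Arc 2: start y=0.000, vy=15.878 → t=3.176, apex=12.605, x_land=81.052, impact vy=-15.878
  bounce: vy ← 0.79·15.878 = 12.543
Arc 3: start y=0.000, vy=12.543 → t=2.509, apex=7.867, x_land=110.378, impact vy=-12.543
  bounce: vy ← 0.79·12.543 = 9.909
Arc 4: start y=0.000, vy=9.909 → t=1.982, apex=4.910, x_land=133.546, impact vy=-9.909
  bounce: vy ← 0.79·9.909 = 7.828
Arc 5: start y=0.000, vy=7.828 → t=1.566, apex=3.064, x_land=151.849, impact vy=-7.828
  bounce: vy ← 0.79·7.828 = 6.184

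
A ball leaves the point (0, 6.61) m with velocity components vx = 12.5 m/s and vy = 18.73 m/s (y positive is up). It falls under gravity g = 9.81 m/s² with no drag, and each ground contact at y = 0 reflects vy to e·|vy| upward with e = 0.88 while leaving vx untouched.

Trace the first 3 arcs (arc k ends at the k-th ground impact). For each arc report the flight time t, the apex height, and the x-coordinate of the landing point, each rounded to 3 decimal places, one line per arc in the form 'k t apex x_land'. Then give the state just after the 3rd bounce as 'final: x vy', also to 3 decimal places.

1 4.144 24.490 51.797
2 3.933 18.965 100.956
3 3.461 14.687 144.216
final: 144.216 14.938

Arc 1: start y=6.610, vy=18.730 → t=4.144, apex=24.490, x_land=51.797, impact vy=-21.920
  bounce: vy ← 0.88·21.920 = 19.290
Arc 2: start y=0.000, vy=19.290 → t=3.933, apex=18.965, x_land=100.956, impact vy=-19.290
  bounce: vy ← 0.88·19.290 = 16.975
Arc 3: start y=0.000, vy=16.975 → t=3.461, apex=14.687, x_land=144.216, impact vy=-16.975
  bounce: vy ← 0.88·16.975 = 14.938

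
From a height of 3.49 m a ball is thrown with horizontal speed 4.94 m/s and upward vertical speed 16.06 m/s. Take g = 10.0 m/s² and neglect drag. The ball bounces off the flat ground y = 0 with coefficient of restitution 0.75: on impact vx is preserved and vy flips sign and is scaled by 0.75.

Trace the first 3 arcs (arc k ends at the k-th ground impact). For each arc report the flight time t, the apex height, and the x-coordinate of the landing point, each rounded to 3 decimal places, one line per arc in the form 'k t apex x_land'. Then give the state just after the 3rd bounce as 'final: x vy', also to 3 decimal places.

Arc 1: start y=3.490, vy=16.060 → t=3.416, apex=16.386, x_land=16.877, impact vy=-18.103
  bounce: vy ← 0.75·18.103 = 13.577
Arc 2: start y=0.000, vy=13.577 → t=2.715, apex=9.217, x_land=30.291, impact vy=-13.577
  bounce: vy ← 0.75·13.577 = 10.183
Arc 3: start y=0.000, vy=10.183 → t=2.037, apex=5.185, x_land=40.352, impact vy=-10.183
  bounce: vy ← 0.75·10.183 = 7.637

1 3.416 16.386 16.877
2 2.715 9.217 30.291
3 2.037 5.185 40.352
final: 40.352 7.637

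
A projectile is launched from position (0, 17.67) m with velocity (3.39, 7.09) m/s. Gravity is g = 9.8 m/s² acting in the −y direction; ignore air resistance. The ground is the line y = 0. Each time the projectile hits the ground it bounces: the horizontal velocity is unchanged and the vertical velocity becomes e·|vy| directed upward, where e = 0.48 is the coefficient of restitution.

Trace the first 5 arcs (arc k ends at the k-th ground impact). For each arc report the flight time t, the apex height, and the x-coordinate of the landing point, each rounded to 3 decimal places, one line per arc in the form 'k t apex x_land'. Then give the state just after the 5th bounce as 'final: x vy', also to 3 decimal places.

1 2.756 20.235 9.341
2 1.951 4.662 15.955
3 0.936 1.074 19.129
4 0.449 0.247 20.653
5 0.216 0.057 21.384
final: 21.384 0.507

Arc 1: start y=17.670, vy=7.090 → t=2.756, apex=20.235, x_land=9.341, impact vy=-19.915
  bounce: vy ← 0.48·19.915 = 9.559
Arc 2: start y=0.000, vy=9.559 → t=1.951, apex=4.662, x_land=15.955, impact vy=-9.559
  bounce: vy ← 0.48·9.559 = 4.588
Arc 3: start y=0.000, vy=4.588 → t=0.936, apex=1.074, x_land=19.129, impact vy=-4.588
  bounce: vy ← 0.48·4.588 = 2.202
Arc 4: start y=0.000, vy=2.202 → t=0.449, apex=0.247, x_land=20.653, impact vy=-2.202
  bounce: vy ← 0.48·2.202 = 1.057
Arc 5: start y=0.000, vy=1.057 → t=0.216, apex=0.057, x_land=21.384, impact vy=-1.057
  bounce: vy ← 0.48·1.057 = 0.507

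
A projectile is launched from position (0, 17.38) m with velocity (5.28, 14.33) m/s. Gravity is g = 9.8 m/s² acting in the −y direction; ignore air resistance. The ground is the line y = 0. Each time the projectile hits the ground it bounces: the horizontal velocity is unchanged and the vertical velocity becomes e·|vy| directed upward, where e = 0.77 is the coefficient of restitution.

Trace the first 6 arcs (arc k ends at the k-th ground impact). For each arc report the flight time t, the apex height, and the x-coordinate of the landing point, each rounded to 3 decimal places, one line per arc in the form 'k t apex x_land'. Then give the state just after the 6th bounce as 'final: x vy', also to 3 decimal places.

Arc 1: start y=17.380, vy=14.330 → t=3.847, apex=27.857, x_land=20.310, impact vy=-23.367
  bounce: vy ← 0.77·23.367 = 17.992
Arc 2: start y=0.000, vy=17.992 → t=3.672, apex=16.516, x_land=39.698, impact vy=-17.992
  bounce: vy ← 0.77·17.992 = 13.854
Arc 3: start y=0.000, vy=13.854 → t=2.827, apex=9.793, x_land=54.626, impact vy=-13.854
  bounce: vy ← 0.77·13.854 = 10.668
Arc 4: start y=0.000, vy=10.668 → t=2.177, apex=5.806, x_land=66.121, impact vy=-10.668
  bounce: vy ← 0.77·10.668 = 8.214
Arc 5: start y=0.000, vy=8.214 → t=1.676, apex=3.442, x_land=74.972, impact vy=-8.214
  bounce: vy ← 0.77·8.214 = 6.325
Arc 6: start y=0.000, vy=6.325 → t=1.291, apex=2.041, x_land=81.787, impact vy=-6.325
  bounce: vy ← 0.77·6.325 = 4.870

1 3.847 27.857 20.310
2 3.672 16.516 39.698
3 2.827 9.793 54.626
4 2.177 5.806 66.121
5 1.676 3.442 74.972
6 1.291 2.041 81.787
final: 81.787 4.870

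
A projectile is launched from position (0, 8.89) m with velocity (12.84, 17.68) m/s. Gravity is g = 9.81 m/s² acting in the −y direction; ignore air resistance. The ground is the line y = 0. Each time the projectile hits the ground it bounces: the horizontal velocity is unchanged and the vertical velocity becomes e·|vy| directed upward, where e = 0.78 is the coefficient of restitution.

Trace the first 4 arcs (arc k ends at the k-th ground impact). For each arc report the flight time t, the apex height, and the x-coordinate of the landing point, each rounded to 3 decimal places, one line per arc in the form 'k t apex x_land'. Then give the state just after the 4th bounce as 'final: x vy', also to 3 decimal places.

1 4.052 24.822 52.025
2 3.509 15.102 97.085
3 2.737 9.188 132.231
4 2.135 5.590 159.645
final: 159.645 8.169

Arc 1: start y=8.890, vy=17.680 → t=4.052, apex=24.822, x_land=52.025, impact vy=-22.068
  bounce: vy ← 0.78·22.068 = 17.213
Arc 2: start y=0.000, vy=17.213 → t=3.509, apex=15.102, x_land=97.085, impact vy=-17.213
  bounce: vy ← 0.78·17.213 = 13.426
Arc 3: start y=0.000, vy=13.426 → t=2.737, apex=9.188, x_land=132.231, impact vy=-13.426
  bounce: vy ← 0.78·13.426 = 10.472
Arc 4: start y=0.000, vy=10.472 → t=2.135, apex=5.590, x_land=159.645, impact vy=-10.472
  bounce: vy ← 0.78·10.472 = 8.169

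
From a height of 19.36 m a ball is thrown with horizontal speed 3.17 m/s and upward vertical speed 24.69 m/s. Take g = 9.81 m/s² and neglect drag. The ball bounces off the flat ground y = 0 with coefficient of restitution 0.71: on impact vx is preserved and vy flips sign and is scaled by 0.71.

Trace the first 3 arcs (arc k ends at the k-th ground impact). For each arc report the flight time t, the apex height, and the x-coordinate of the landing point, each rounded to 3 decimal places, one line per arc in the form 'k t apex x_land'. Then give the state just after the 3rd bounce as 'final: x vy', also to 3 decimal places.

1 5.723 50.430 18.143
2 4.553 25.422 32.576
3 3.233 12.815 42.824
final: 42.824 11.258

Arc 1: start y=19.360, vy=24.690 → t=5.723, apex=50.430, x_land=18.143, impact vy=-31.455
  bounce: vy ← 0.71·31.455 = 22.333
Arc 2: start y=0.000, vy=22.333 → t=4.553, apex=25.422, x_land=32.576, impact vy=-22.333
  bounce: vy ← 0.71·22.333 = 15.857
Arc 3: start y=0.000, vy=15.857 → t=3.233, apex=12.815, x_land=42.824, impact vy=-15.857
  bounce: vy ← 0.71·15.857 = 11.258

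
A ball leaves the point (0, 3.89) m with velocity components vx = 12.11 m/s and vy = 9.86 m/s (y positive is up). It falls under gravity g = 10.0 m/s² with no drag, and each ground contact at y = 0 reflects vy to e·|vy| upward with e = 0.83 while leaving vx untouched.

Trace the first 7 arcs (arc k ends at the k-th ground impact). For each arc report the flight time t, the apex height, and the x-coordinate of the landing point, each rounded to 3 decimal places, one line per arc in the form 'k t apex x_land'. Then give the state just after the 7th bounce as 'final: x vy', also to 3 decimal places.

1 2.309 8.751 27.961
2 2.196 6.029 54.556
3 1.823 4.153 76.630
4 1.513 2.861 94.951
5 1.256 1.971 110.157
6 1.042 1.358 122.779
7 0.865 0.935 133.255
final: 133.255 3.590

Arc 1: start y=3.890, vy=9.860 → t=2.309, apex=8.751, x_land=27.961, impact vy=-13.229
  bounce: vy ← 0.83·13.229 = 10.980
Arc 2: start y=0.000, vy=10.980 → t=2.196, apex=6.029, x_land=54.556, impact vy=-10.980
  bounce: vy ← 0.83·10.980 = 9.114
Arc 3: start y=0.000, vy=9.114 → t=1.823, apex=4.153, x_land=76.630, impact vy=-9.114
  bounce: vy ← 0.83·9.114 = 7.564
Arc 4: start y=0.000, vy=7.564 → t=1.513, apex=2.861, x_land=94.951, impact vy=-7.564
  bounce: vy ← 0.83·7.564 = 6.278
Arc 5: start y=0.000, vy=6.278 → t=1.256, apex=1.971, x_land=110.157, impact vy=-6.278
  bounce: vy ← 0.83·6.278 = 5.211
Arc 6: start y=0.000, vy=5.211 → t=1.042, apex=1.358, x_land=122.779, impact vy=-5.211
  bounce: vy ← 0.83·5.211 = 4.325
Arc 7: start y=0.000, vy=4.325 → t=0.865, apex=0.935, x_land=133.255, impact vy=-4.325
  bounce: vy ← 0.83·4.325 = 3.590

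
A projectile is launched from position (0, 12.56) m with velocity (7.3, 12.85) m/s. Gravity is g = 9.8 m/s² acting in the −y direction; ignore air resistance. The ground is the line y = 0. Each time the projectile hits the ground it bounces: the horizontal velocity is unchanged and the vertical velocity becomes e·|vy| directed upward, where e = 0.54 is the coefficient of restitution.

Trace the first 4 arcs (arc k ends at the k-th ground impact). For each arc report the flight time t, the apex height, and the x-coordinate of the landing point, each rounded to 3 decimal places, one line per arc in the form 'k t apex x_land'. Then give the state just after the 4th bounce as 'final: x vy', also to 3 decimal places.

Arc 1: start y=12.560, vy=12.850 → t=3.381, apex=20.985, x_land=24.679, impact vy=-20.280
  bounce: vy ← 0.54·20.280 = 10.951
Arc 2: start y=0.000, vy=10.951 → t=2.235, apex=6.119, x_land=40.994, impact vy=-10.951
  bounce: vy ← 0.54·10.951 = 5.914
Arc 3: start y=0.000, vy=5.914 → t=1.207, apex=1.784, x_land=49.805, impact vy=-5.914
  bounce: vy ← 0.54·5.914 = 3.193
Arc 4: start y=0.000, vy=3.193 → t=0.652, apex=0.520, x_land=54.562, impact vy=-3.193
  bounce: vy ← 0.54·3.193 = 1.724

1 3.381 20.985 24.679
2 2.235 6.119 40.994
3 1.207 1.784 49.805
4 0.652 0.520 54.562
final: 54.562 1.724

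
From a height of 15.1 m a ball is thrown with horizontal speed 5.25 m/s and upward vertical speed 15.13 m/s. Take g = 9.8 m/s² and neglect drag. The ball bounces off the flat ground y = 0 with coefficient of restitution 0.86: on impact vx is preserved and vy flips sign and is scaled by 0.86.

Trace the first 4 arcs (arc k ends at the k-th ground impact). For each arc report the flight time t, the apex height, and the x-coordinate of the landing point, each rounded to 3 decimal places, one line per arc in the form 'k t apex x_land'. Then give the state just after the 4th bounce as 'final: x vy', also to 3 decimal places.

Arc 1: start y=15.100, vy=15.130 → t=3.882, apex=26.779, x_land=20.379, impact vy=-22.910
  bounce: vy ← 0.86·22.910 = 19.703
Arc 2: start y=0.000, vy=19.703 → t=4.021, apex=19.806, x_land=41.489, impact vy=-19.703
  bounce: vy ← 0.86·19.703 = 16.944
Arc 3: start y=0.000, vy=16.944 → t=3.458, apex=14.649, x_land=59.643, impact vy=-16.944
  bounce: vy ← 0.86·16.944 = 14.572
Arc 4: start y=0.000, vy=14.572 → t=2.974, apex=10.834, x_land=75.257, impact vy=-14.572
  bounce: vy ← 0.86·14.572 = 12.532

1 3.882 26.779 20.379
2 4.021 19.806 41.489
3 3.458 14.649 59.643
4 2.974 10.834 75.257
final: 75.257 12.532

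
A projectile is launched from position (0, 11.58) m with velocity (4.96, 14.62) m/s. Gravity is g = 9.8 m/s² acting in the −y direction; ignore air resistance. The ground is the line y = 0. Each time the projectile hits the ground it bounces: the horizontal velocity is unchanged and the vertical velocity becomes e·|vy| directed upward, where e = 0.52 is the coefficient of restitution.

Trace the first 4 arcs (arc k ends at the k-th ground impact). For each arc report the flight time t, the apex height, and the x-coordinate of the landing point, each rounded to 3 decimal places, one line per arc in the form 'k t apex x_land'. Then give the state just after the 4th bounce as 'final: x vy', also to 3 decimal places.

Arc 1: start y=11.580, vy=14.620 → t=3.634, apex=22.485, x_land=18.025, impact vy=-20.993
  bounce: vy ← 0.52·20.993 = 10.916
Arc 2: start y=0.000, vy=10.916 → t=2.228, apex=6.080, x_land=29.075, impact vy=-10.916
  bounce: vy ← 0.52·10.916 = 5.677
Arc 3: start y=0.000, vy=5.677 → t=1.158, apex=1.644, x_land=34.821, impact vy=-5.677
  bounce: vy ← 0.52·5.677 = 2.952
Arc 4: start y=0.000, vy=2.952 → t=0.602, apex=0.445, x_land=37.809, impact vy=-2.952
  bounce: vy ← 0.52·2.952 = 1.535

1 3.634 22.485 18.025
2 2.228 6.080 29.075
3 1.158 1.644 34.821
4 0.602 0.445 37.809
final: 37.809 1.535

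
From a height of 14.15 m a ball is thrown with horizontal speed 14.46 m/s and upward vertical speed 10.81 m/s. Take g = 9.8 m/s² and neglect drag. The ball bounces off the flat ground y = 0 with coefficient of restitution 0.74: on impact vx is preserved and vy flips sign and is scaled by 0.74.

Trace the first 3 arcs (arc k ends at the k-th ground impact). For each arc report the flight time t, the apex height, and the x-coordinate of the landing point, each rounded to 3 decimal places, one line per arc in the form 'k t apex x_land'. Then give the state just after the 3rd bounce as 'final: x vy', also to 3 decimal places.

1 3.129 20.112 45.246
2 2.998 11.013 88.603
3 2.219 6.031 120.687
final: 120.687 8.045

Arc 1: start y=14.150, vy=10.810 → t=3.129, apex=20.112, x_land=45.246, impact vy=-19.854
  bounce: vy ← 0.74·19.854 = 14.692
Arc 2: start y=0.000, vy=14.692 → t=2.998, apex=11.013, x_land=88.603, impact vy=-14.692
  bounce: vy ← 0.74·14.692 = 10.872
Arc 3: start y=0.000, vy=10.872 → t=2.219, apex=6.031, x_land=120.687, impact vy=-10.872
  bounce: vy ← 0.74·10.872 = 8.045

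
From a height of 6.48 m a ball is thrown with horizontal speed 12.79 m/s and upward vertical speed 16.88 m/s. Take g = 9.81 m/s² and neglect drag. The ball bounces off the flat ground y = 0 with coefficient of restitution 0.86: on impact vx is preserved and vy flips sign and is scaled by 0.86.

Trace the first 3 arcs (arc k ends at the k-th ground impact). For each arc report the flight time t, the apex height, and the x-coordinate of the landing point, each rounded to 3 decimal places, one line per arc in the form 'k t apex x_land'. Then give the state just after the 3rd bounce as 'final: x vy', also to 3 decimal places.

1 3.790 21.003 48.474
2 3.559 15.534 93.995
3 3.061 11.489 133.144
final: 133.144 12.912

Arc 1: start y=6.480, vy=16.880 → t=3.790, apex=21.003, x_land=48.474, impact vy=-20.300
  bounce: vy ← 0.86·20.300 = 17.458
Arc 2: start y=0.000, vy=17.458 → t=3.559, apex=15.534, x_land=93.995, impact vy=-17.458
  bounce: vy ← 0.86·17.458 = 15.014
Arc 3: start y=0.000, vy=15.014 → t=3.061, apex=11.489, x_land=133.144, impact vy=-15.014
  bounce: vy ← 0.86·15.014 = 12.912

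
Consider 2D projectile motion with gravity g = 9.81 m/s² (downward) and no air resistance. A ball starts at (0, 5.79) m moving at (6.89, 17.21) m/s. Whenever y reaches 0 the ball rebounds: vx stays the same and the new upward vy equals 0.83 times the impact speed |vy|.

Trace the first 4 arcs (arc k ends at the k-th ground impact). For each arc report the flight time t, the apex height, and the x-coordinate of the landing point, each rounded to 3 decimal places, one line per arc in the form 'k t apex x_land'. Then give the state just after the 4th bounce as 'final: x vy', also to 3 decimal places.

1 3.818 20.886 26.305
2 3.425 14.388 49.906
3 2.843 9.912 69.495
4 2.360 6.828 85.754
final: 85.754 9.607

Arc 1: start y=5.790, vy=17.210 → t=3.818, apex=20.886, x_land=26.305, impact vy=-20.243
  bounce: vy ← 0.83·20.243 = 16.802
Arc 2: start y=0.000, vy=16.802 → t=3.425, apex=14.388, x_land=49.906, impact vy=-16.802
  bounce: vy ← 0.83·16.802 = 13.945
Arc 3: start y=0.000, vy=13.945 → t=2.843, apex=9.912, x_land=69.495, impact vy=-13.945
  bounce: vy ← 0.83·13.945 = 11.575
Arc 4: start y=0.000, vy=11.575 → t=2.360, apex=6.828, x_land=85.754, impact vy=-11.575
  bounce: vy ← 0.83·11.575 = 9.607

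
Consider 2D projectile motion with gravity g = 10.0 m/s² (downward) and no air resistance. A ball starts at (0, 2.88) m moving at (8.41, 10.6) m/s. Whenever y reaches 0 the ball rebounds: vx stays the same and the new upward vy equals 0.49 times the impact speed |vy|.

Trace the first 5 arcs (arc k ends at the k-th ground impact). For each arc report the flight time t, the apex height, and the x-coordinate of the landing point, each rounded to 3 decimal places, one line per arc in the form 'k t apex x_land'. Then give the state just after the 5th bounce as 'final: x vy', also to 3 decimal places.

Arc 1: start y=2.880, vy=10.600 → t=2.364, apex=8.498, x_land=19.879, impact vy=-13.037
  bounce: vy ← 0.49·13.037 = 6.388
Arc 2: start y=0.000, vy=6.388 → t=1.278, apex=2.040, x_land=30.623, impact vy=-6.388
  bounce: vy ← 0.49·6.388 = 3.130
Arc 3: start y=0.000, vy=3.130 → t=0.626, apex=0.490, x_land=35.888, impact vy=-3.130
  bounce: vy ← 0.49·3.130 = 1.534
Arc 4: start y=0.000, vy=1.534 → t=0.307, apex=0.118, x_land=38.468, impact vy=-1.534
  bounce: vy ← 0.49·1.534 = 0.752
Arc 5: start y=0.000, vy=0.752 → t=0.150, apex=0.028, x_land=39.732, impact vy=-0.752
  bounce: vy ← 0.49·0.752 = 0.368

1 2.364 8.498 19.879
2 1.278 2.040 30.623
3 0.626 0.490 35.888
4 0.307 0.118 38.468
5 0.150 0.028 39.732
final: 39.732 0.368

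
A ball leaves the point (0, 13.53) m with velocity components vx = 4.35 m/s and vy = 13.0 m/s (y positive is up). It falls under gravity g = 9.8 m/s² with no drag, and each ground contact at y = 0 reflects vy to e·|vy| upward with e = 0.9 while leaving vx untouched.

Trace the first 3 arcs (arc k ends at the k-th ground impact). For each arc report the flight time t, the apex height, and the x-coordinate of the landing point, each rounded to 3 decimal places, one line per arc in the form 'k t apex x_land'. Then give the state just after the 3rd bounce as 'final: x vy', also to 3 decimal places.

1 3.453 22.152 15.020
2 3.827 17.943 31.668
3 3.445 14.534 46.652
final: 46.652 15.190

Arc 1: start y=13.530, vy=13.000 → t=3.453, apex=22.152, x_land=15.020, impact vy=-20.837
  bounce: vy ← 0.9·20.837 = 18.753
Arc 2: start y=0.000, vy=18.753 → t=3.827, apex=17.943, x_land=31.668, impact vy=-18.753
  bounce: vy ← 0.9·18.753 = 16.878
Arc 3: start y=0.000, vy=16.878 → t=3.445, apex=14.534, x_land=46.652, impact vy=-16.878
  bounce: vy ← 0.9·16.878 = 15.190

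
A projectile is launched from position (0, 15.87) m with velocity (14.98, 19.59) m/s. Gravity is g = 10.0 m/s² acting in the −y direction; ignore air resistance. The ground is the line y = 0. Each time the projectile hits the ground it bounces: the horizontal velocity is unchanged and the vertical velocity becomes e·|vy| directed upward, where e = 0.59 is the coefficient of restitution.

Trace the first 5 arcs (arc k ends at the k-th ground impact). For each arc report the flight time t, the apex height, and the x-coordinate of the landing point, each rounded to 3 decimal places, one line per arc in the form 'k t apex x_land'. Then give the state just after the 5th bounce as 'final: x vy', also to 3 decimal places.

Arc 1: start y=15.870, vy=19.590 → t=4.607, apex=35.058, x_land=69.012, impact vy=-26.480
  bounce: vy ← 0.59·26.480 = 15.623
Arc 2: start y=0.000, vy=15.623 → t=3.125, apex=12.204, x_land=115.819, impact vy=-15.623
  bounce: vy ← 0.59·15.623 = 9.218
Arc 3: start y=0.000, vy=9.218 → t=1.844, apex=4.248, x_land=143.434, impact vy=-9.218
  bounce: vy ← 0.59·9.218 = 5.438
Arc 4: start y=0.000, vy=5.438 → t=1.088, apex=1.479, x_land=159.728, impact vy=-5.438
  bounce: vy ← 0.59·5.438 = 3.209
Arc 5: start y=0.000, vy=3.209 → t=0.642, apex=0.515, x_land=169.341, impact vy=-3.209
  bounce: vy ← 0.59·3.209 = 1.893

1 4.607 35.058 69.012
2 3.125 12.204 115.819
3 1.844 4.248 143.434
4 1.088 1.479 159.728
5 0.642 0.515 169.341
final: 169.341 1.893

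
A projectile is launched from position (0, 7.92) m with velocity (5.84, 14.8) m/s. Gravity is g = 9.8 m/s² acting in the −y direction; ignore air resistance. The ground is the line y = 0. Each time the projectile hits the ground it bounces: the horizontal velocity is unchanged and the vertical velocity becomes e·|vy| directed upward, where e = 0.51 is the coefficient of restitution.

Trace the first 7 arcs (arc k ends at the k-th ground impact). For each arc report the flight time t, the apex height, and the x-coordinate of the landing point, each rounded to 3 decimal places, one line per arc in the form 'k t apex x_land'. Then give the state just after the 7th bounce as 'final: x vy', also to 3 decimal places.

Arc 1: start y=7.920, vy=14.800 → t=3.484, apex=19.096, x_land=20.348, impact vy=-19.346
  bounce: vy ← 0.51·19.346 = 9.867
Arc 2: start y=0.000, vy=9.867 → t=2.014, apex=4.967, x_land=32.108, impact vy=-9.867
  bounce: vy ← 0.51·9.867 = 5.032
Arc 3: start y=0.000, vy=5.032 → t=1.027, apex=1.292, x_land=38.105, impact vy=-5.032
  bounce: vy ← 0.51·5.032 = 2.566
Arc 4: start y=0.000, vy=2.566 → t=0.524, apex=0.336, x_land=41.163, impact vy=-2.566
  bounce: vy ← 0.51·2.566 = 1.309
Arc 5: start y=0.000, vy=1.309 → t=0.267, apex=0.087, x_land=42.723, impact vy=-1.309
  bounce: vy ← 0.51·1.309 = 0.667
Arc 6: start y=0.000, vy=0.667 → t=0.136, apex=0.023, x_land=43.519, impact vy=-0.667
  bounce: vy ← 0.51·0.667 = 0.340
Arc 7: start y=0.000, vy=0.340 → t=0.069, apex=0.006, x_land=43.925, impact vy=-0.340
  bounce: vy ← 0.51·0.340 = 0.174

1 3.484 19.096 20.348
2 2.014 4.967 32.108
3 1.027 1.292 38.105
4 0.524 0.336 41.163
5 0.267 0.087 42.723
6 0.136 0.023 43.519
7 0.069 0.006 43.925
final: 43.925 0.174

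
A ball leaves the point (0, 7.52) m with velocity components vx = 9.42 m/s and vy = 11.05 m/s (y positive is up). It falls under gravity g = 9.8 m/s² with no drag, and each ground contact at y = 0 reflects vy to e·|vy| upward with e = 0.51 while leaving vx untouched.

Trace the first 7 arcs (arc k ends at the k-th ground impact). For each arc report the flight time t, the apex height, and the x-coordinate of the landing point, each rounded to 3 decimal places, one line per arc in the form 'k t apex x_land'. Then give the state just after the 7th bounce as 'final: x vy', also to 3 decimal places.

Arc 1: start y=7.520, vy=11.050 → t=2.803, apex=13.750, x_land=26.401, impact vy=-16.416
  bounce: vy ← 0.51·16.416 = 8.372
Arc 2: start y=0.000, vy=8.372 → t=1.709, apex=3.576, x_land=42.497, impact vy=-8.372
  bounce: vy ← 0.51·8.372 = 4.270
Arc 3: start y=0.000, vy=4.270 → t=0.871, apex=0.930, x_land=50.705, impact vy=-4.270
  bounce: vy ← 0.51·4.270 = 2.178
Arc 4: start y=0.000, vy=2.178 → t=0.444, apex=0.242, x_land=54.892, impact vy=-2.178
  bounce: vy ← 0.51·2.178 = 1.111
Arc 5: start y=0.000, vy=1.111 → t=0.227, apex=0.063, x_land=57.027, impact vy=-1.111
  bounce: vy ← 0.51·1.111 = 0.566
Arc 6: start y=0.000, vy=0.566 → t=0.116, apex=0.016, x_land=58.116, impact vy=-0.566
  bounce: vy ← 0.51·0.566 = 0.289
Arc 7: start y=0.000, vy=0.289 → t=0.059, apex=0.004, x_land=58.671, impact vy=-0.289
  bounce: vy ← 0.51·0.289 = 0.147

1 2.803 13.750 26.401
2 1.709 3.576 42.497
3 0.871 0.930 50.705
4 0.444 0.242 54.892
5 0.227 0.063 57.027
6 0.116 0.016 58.116
7 0.059 0.004 58.671
final: 58.671 0.147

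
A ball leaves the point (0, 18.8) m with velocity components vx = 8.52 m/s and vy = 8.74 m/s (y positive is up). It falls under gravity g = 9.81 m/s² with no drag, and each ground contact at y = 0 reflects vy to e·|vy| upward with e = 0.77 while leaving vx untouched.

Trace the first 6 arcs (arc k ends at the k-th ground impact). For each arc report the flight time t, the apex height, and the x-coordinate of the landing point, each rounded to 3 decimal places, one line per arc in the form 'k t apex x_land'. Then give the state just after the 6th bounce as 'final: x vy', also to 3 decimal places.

1 3.042 22.693 25.917
2 3.312 13.455 54.139
3 2.551 7.977 75.870
4 1.964 4.730 92.603
5 1.512 2.804 105.487
6 1.164 1.663 115.408
final: 115.408 4.398

Arc 1: start y=18.800, vy=8.740 → t=3.042, apex=22.693, x_land=25.917, impact vy=-21.101
  bounce: vy ← 0.77·21.101 = 16.248
Arc 2: start y=0.000, vy=16.248 → t=3.312, apex=13.455, x_land=54.139, impact vy=-16.248
  bounce: vy ← 0.77·16.248 = 12.511
Arc 3: start y=0.000, vy=12.511 → t=2.551, apex=7.977, x_land=75.870, impact vy=-12.511
  bounce: vy ← 0.77·12.511 = 9.633
Arc 4: start y=0.000, vy=9.633 → t=1.964, apex=4.730, x_land=92.603, impact vy=-9.633
  bounce: vy ← 0.77·9.633 = 7.418
Arc 5: start y=0.000, vy=7.418 → t=1.512, apex=2.804, x_land=105.487, impact vy=-7.418
  bounce: vy ← 0.77·7.418 = 5.712
Arc 6: start y=0.000, vy=5.712 → t=1.164, apex=1.663, x_land=115.408, impact vy=-5.712
  bounce: vy ← 0.77·5.712 = 4.398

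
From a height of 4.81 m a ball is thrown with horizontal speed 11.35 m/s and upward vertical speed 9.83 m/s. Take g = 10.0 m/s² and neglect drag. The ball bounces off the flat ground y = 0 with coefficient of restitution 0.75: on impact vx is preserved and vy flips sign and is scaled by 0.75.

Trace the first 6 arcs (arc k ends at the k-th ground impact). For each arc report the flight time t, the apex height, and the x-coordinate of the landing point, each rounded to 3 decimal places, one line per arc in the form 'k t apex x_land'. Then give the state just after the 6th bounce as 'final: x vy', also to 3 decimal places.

1 2.372 9.641 26.918
2 2.083 5.423 50.559
3 1.562 3.051 68.290
4 1.172 1.716 81.589
5 0.879 0.965 91.562
6 0.659 0.543 99.043
final: 99.043 2.471

Arc 1: start y=4.810, vy=9.830 → t=2.372, apex=9.641, x_land=26.918, impact vy=-13.886
  bounce: vy ← 0.75·13.886 = 10.415
Arc 2: start y=0.000, vy=10.415 → t=2.083, apex=5.423, x_land=50.559, impact vy=-10.415
  bounce: vy ← 0.75·10.415 = 7.811
Arc 3: start y=0.000, vy=7.811 → t=1.562, apex=3.051, x_land=68.290, impact vy=-7.811
  bounce: vy ← 0.75·7.811 = 5.858
Arc 4: start y=0.000, vy=5.858 → t=1.172, apex=1.716, x_land=81.589, impact vy=-5.858
  bounce: vy ← 0.75·5.858 = 4.394
Arc 5: start y=0.000, vy=4.394 → t=0.879, apex=0.965, x_land=91.562, impact vy=-4.394
  bounce: vy ← 0.75·4.394 = 3.295
Arc 6: start y=0.000, vy=3.295 → t=0.659, apex=0.543, x_land=99.043, impact vy=-3.295
  bounce: vy ← 0.75·3.295 = 2.471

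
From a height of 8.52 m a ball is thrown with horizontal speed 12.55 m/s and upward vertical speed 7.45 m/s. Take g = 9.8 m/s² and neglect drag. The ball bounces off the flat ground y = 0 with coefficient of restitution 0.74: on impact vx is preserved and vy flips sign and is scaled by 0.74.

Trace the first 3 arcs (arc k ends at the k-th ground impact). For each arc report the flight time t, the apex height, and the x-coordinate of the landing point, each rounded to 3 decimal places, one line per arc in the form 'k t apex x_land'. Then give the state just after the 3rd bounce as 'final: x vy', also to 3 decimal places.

1 2.282 11.352 28.642
2 2.253 6.216 56.913
3 1.667 3.404 77.834
final: 77.834 6.044

Arc 1: start y=8.520, vy=7.450 → t=2.282, apex=11.352, x_land=28.642, impact vy=-14.916
  bounce: vy ← 0.74·14.916 = 11.038
Arc 2: start y=0.000, vy=11.038 → t=2.253, apex=6.216, x_land=56.913, impact vy=-11.038
  bounce: vy ← 0.74·11.038 = 8.168
Arc 3: start y=0.000, vy=8.168 → t=1.667, apex=3.404, x_land=77.834, impact vy=-8.168
  bounce: vy ← 0.74·8.168 = 6.044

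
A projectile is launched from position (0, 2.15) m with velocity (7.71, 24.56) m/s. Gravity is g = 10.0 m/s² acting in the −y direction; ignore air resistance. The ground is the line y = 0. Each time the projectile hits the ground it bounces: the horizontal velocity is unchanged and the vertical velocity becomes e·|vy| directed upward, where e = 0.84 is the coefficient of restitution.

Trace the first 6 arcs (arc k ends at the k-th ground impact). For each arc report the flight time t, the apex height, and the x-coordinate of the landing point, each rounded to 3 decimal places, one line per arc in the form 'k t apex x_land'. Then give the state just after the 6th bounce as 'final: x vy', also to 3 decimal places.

Arc 1: start y=2.150, vy=24.560 → t=4.998, apex=32.310, x_land=38.535, impact vy=-25.420
  bounce: vy ← 0.84·25.420 = 21.353
Arc 2: start y=0.000, vy=21.353 → t=4.271, apex=22.798, x_land=71.461, impact vy=-21.353
  bounce: vy ← 0.84·21.353 = 17.937
Arc 3: start y=0.000, vy=17.937 → t=3.587, apex=16.086, x_land=99.120, impact vy=-17.937
  bounce: vy ← 0.84·17.937 = 15.067
Arc 4: start y=0.000, vy=15.067 → t=3.013, apex=11.350, x_land=122.352, impact vy=-15.067
  bounce: vy ← 0.84·15.067 = 12.656
Arc 5: start y=0.000, vy=12.656 → t=2.531, apex=8.009, x_land=141.868, impact vy=-12.656
  bounce: vy ← 0.84·12.656 = 10.631
Arc 6: start y=0.000, vy=10.631 → t=2.126, apex=5.651, x_land=158.261, impact vy=-10.631
  bounce: vy ← 0.84·10.631 = 8.930

1 4.998 32.310 38.535
2 4.271 22.798 71.461
3 3.587 16.086 99.120
4 3.013 11.350 122.352
5 2.531 8.009 141.868
6 2.126 5.651 158.261
final: 158.261 8.930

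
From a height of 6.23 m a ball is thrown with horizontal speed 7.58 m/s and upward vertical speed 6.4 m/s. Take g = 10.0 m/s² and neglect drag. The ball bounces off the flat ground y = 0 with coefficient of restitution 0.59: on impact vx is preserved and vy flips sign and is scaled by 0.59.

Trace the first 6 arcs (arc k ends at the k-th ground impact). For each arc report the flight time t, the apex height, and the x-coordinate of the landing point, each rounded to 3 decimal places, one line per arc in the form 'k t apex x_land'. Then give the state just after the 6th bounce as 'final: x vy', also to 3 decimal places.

Arc 1: start y=6.230, vy=6.400 → t=1.927, apex=8.278, x_land=14.604, impact vy=-12.867
  bounce: vy ← 0.59·12.867 = 7.592
Arc 2: start y=0.000, vy=7.592 → t=1.518, apex=2.882, x_land=26.113, impact vy=-7.592
  bounce: vy ← 0.59·7.592 = 4.479
Arc 3: start y=0.000, vy=4.479 → t=0.896, apex=1.003, x_land=32.903, impact vy=-4.479
  bounce: vy ← 0.59·4.479 = 2.643
Arc 4: start y=0.000, vy=2.643 → t=0.529, apex=0.349, x_land=36.910, impact vy=-2.643
  bounce: vy ← 0.59·2.643 = 1.559
Arc 5: start y=0.000, vy=1.559 → t=0.312, apex=0.122, x_land=39.273, impact vy=-1.559
  bounce: vy ← 0.59·1.559 = 0.920
Arc 6: start y=0.000, vy=0.920 → t=0.184, apex=0.042, x_land=40.668, impact vy=-0.920
  bounce: vy ← 0.59·0.920 = 0.543

1 1.927 8.278 14.604
2 1.518 2.882 26.113
3 0.896 1.003 32.903
4 0.529 0.349 36.910
5 0.312 0.122 39.273
6 0.184 0.042 40.668
final: 40.668 0.543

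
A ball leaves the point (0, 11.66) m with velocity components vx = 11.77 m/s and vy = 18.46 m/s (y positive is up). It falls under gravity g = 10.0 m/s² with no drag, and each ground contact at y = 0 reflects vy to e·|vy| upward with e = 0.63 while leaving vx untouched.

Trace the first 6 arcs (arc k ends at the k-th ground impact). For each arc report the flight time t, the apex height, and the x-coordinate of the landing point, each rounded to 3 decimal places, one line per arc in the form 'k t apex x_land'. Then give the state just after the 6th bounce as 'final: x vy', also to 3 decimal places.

Arc 1: start y=11.660, vy=18.460 → t=4.242, apex=28.699, x_land=49.926, impact vy=-23.958
  bounce: vy ← 0.63·23.958 = 15.093
Arc 2: start y=0.000, vy=15.093 → t=3.019, apex=11.390, x_land=85.455, impact vy=-15.093
  bounce: vy ← 0.63·15.093 = 9.509
Arc 3: start y=0.000, vy=9.509 → t=1.902, apex=4.521, x_land=107.839, impact vy=-9.509
  bounce: vy ← 0.63·9.509 = 5.991
Arc 4: start y=0.000, vy=5.991 → t=1.198, apex=1.794, x_land=121.941, impact vy=-5.991
  bounce: vy ← 0.63·5.991 = 3.774
Arc 5: start y=0.000, vy=3.774 → t=0.755, apex=0.712, x_land=130.825, impact vy=-3.774
  bounce: vy ← 0.63·3.774 = 2.378
Arc 6: start y=0.000, vy=2.378 → t=0.476, apex=0.283, x_land=136.422, impact vy=-2.378
  bounce: vy ← 0.63·2.378 = 1.498

1 4.242 28.699 49.926
2 3.019 11.390 85.455
3 1.902 4.521 107.839
4 1.198 1.794 121.941
5 0.755 0.712 130.825
6 0.476 0.283 136.422
final: 136.422 1.498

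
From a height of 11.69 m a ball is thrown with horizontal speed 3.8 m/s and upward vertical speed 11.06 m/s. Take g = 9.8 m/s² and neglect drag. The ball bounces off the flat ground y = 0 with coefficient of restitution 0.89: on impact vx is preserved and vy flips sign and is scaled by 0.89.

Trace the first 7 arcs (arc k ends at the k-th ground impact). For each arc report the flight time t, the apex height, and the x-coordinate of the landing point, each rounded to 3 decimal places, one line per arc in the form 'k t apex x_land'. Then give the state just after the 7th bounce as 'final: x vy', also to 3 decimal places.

Arc 1: start y=11.690, vy=11.060 → t=3.042, apex=17.931, x_land=11.558, impact vy=-18.747
  bounce: vy ← 0.89·18.747 = 16.685
Arc 2: start y=0.000, vy=16.685 → t=3.405, apex=14.203, x_land=24.497, impact vy=-16.685
  bounce: vy ← 0.89·16.685 = 14.849
Arc 3: start y=0.000, vy=14.849 → t=3.030, apex=11.250, x_land=36.013, impact vy=-14.849
  bounce: vy ← 0.89·14.849 = 13.216
Arc 4: start y=0.000, vy=13.216 → t=2.697, apex=8.911, x_land=46.262, impact vy=-13.216
  bounce: vy ← 0.89·13.216 = 11.762
Arc 5: start y=0.000, vy=11.762 → t=2.400, apex=7.059, x_land=55.384, impact vy=-11.762
  bounce: vy ← 0.89·11.762 = 10.468
Arc 6: start y=0.000, vy=10.468 → t=2.136, apex=5.591, x_land=63.502, impact vy=-10.468
  bounce: vy ← 0.89·10.468 = 9.317
Arc 7: start y=0.000, vy=9.317 → t=1.901, apex=4.429, x_land=70.727, impact vy=-9.317
  bounce: vy ← 0.89·9.317 = 8.292

1 3.042 17.931 11.558
2 3.405 14.203 24.497
3 3.030 11.250 36.013
4 2.697 8.911 46.262
5 2.400 7.059 55.384
6 2.136 5.591 63.502
7 1.901 4.429 70.727
final: 70.727 8.292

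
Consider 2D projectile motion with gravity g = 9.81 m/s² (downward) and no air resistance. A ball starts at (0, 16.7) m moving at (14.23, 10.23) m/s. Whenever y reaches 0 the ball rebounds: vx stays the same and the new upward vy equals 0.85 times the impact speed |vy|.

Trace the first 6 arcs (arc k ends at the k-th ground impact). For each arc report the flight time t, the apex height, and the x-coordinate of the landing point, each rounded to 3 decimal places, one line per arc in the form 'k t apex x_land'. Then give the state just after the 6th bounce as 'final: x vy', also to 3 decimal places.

Arc 1: start y=16.700, vy=10.230 → t=3.162, apex=22.034, x_land=44.999, impact vy=-20.792
  bounce: vy ← 0.85·20.792 = 17.673
Arc 2: start y=0.000, vy=17.673 → t=3.603, apex=15.920, x_land=96.271, impact vy=-17.673
  bounce: vy ← 0.85·17.673 = 15.022
Arc 3: start y=0.000, vy=15.022 → t=3.063, apex=11.502, x_land=139.853, impact vy=-15.022
  bounce: vy ← 0.85·15.022 = 12.769
Arc 4: start y=0.000, vy=12.769 → t=2.603, apex=8.310, x_land=176.897, impact vy=-12.769
  bounce: vy ← 0.85·12.769 = 10.854
Arc 5: start y=0.000, vy=10.854 → t=2.213, apex=6.004, x_land=208.384, impact vy=-10.854
  bounce: vy ← 0.85·10.854 = 9.226
Arc 6: start y=0.000, vy=9.226 → t=1.881, apex=4.338, x_land=235.149, impact vy=-9.226
  bounce: vy ← 0.85·9.226 = 7.842

1 3.162 22.034 44.999
2 3.603 15.920 96.271
3 3.063 11.502 139.853
4 2.603 8.310 176.897
5 2.213 6.004 208.384
6 1.881 4.338 235.149
final: 235.149 7.842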